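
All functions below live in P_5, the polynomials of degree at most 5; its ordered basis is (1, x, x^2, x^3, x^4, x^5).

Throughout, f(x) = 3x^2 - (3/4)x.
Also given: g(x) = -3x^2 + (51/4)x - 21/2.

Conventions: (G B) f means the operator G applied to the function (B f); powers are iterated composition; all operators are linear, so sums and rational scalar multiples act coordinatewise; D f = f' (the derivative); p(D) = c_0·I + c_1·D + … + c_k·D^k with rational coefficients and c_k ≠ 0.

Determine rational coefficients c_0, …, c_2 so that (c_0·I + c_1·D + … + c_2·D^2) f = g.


c_0 = -1, c_1 = 2, c_2 = -3/2

D^0 f = 3x^2 - (3/4)x
D^1 f = 6x - 3/4
D^2 f = 6
matching coefficients of g against c_0 f + c_1 Df + … from the top degree down determines the c_i
solution: c_0 = -1, c_1 = 2, c_2 = -3/2


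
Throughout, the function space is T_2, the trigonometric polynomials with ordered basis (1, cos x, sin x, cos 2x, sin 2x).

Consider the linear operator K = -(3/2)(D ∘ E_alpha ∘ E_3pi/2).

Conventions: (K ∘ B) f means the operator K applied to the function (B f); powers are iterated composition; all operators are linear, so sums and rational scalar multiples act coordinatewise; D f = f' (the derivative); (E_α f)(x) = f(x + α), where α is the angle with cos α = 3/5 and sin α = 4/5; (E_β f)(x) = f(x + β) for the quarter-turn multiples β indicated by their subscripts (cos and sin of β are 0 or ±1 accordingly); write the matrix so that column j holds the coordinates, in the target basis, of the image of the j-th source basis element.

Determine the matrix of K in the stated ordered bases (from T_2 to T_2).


the matrix is [[0, 0, 0, 0, 0]; [0, -9/10, -6/5, 0, 0]; [0, 6/5, -9/10, 0, 0]; [0, 0, 0, -72/25, -21/25]; [0, 0, 0, 21/25, -72/25]] (rows listed top to bottom)

image of 1: 0
image of cos x: -(9/10)cos x + (6/5)sin x
image of sin x: -(6/5)cos x - (9/10)sin x
image of cos 2x: -(72/25)cos 2x + (21/25)sin 2x
image of sin 2x: -(21/25)cos 2x - (72/25)sin 2x
each image's coordinates form column j of the matrix


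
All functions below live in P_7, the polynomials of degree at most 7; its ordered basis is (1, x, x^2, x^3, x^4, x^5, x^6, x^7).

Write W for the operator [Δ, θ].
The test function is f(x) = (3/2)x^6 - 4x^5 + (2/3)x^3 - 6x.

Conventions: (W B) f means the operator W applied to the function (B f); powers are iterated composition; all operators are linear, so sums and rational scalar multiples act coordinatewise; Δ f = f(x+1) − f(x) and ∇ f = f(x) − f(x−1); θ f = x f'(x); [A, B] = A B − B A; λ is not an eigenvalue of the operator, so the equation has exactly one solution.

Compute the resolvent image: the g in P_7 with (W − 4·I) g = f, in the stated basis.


write g with unknown coordinates in the stated basis and equate coefficients in (W − 4·I) g = f
solving from the highest basis element down gives g = -(3/8)x^6 + (7/16)x^5 - (145/64)x^4 - (1127/192)x^3 - (3467/256)x^2 - (11007/512)x - 38563/2048
check: W g = -(9/4)x^5 - (145/16)x^4 - (365/16)x^3 - (3467/64)x^2 - (11775/128)x - 38563/512
so W g − 4·g = (3/2)x^6 - 4x^5 + (2/3)x^3 - 6x = f ✓

the result is g(x) = -(3/8)x^6 + (7/16)x^5 - (145/64)x^4 - (1127/192)x^3 - (3467/256)x^2 - (11007/512)x - 38563/2048


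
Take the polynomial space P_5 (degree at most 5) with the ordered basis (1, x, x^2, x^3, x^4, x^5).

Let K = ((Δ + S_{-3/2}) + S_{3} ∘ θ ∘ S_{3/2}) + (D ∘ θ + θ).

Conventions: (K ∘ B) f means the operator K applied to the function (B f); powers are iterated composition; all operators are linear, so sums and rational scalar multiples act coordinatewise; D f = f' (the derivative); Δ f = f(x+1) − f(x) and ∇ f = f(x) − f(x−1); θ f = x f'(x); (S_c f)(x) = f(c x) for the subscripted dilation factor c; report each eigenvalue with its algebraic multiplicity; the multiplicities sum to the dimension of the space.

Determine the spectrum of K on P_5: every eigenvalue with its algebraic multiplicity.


image of 1: 1
image of x: 4x + 2
image of x^2: (179/4)x^2 + 6x + 1
image of x^3: 273x^3 + 12x^2 + 3x + 1
image of x^4: (26389/16)x^4 + 20x^3 + 6x^2 + 4x + 1
image of x^5: (147581/16)x^5 + 30x^4 + 10x^3 + 10x^2 + 5x + 1
the matrix is upper triangular; its diagonal is (1, 4, 179/4, 273, 26389/16, 147581/16)
for a triangular matrix the eigenvalues are the diagonal entries, with algebraic multiplicity their repetition count

λ = 1 (multiplicity 1), λ = 4 (multiplicity 1), λ = 179/4 (multiplicity 1), λ = 273 (multiplicity 1), λ = 26389/16 (multiplicity 1), λ = 147581/16 (multiplicity 1)


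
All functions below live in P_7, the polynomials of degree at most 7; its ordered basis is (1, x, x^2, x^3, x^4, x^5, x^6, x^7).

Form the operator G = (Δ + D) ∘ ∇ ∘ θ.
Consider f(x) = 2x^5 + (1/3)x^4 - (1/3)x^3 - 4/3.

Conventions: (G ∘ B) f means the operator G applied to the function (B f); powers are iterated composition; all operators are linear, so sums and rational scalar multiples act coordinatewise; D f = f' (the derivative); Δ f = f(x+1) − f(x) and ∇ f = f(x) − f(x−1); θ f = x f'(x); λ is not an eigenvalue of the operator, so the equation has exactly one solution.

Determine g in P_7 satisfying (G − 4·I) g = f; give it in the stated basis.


g(x) = -(1/2)x^5 - (1/12)x^4 - (299/12)x^3 + (67/4)x^2 - 242x + 4441/48

write g with unknown coordinates in the stated basis and equate coefficients in (G − 4·I) g = f
solving from the highest basis element down gives g = -(1/2)x^5 - (1/12)x^4 - (299/12)x^3 + (67/4)x^2 - 242x + 4441/48
check: G g = -100x^3 + 67x^2 - 968x + 1475/4
so G g − 4·g = 2x^5 + (1/3)x^4 - (1/3)x^3 - 4/3 = f ✓


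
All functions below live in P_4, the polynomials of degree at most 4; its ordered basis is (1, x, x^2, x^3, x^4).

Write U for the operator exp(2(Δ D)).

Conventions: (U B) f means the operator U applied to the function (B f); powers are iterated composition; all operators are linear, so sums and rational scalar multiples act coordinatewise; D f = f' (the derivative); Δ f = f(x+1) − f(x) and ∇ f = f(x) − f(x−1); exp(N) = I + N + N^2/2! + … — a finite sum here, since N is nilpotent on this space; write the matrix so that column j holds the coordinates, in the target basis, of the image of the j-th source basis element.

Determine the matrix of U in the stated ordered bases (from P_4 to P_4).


image of 1: 1
image of x: x
image of x^2: x^2 + 4
image of x^3: x^3 + 12x + 6
image of x^4: x^4 + 24x^2 + 24x + 56
each image's coordinates form column j of the matrix

the matrix is [[1, 0, 4, 6, 56]; [0, 1, 0, 12, 24]; [0, 0, 1, 0, 24]; [0, 0, 0, 1, 0]; [0, 0, 0, 0, 1]] (rows listed top to bottom)


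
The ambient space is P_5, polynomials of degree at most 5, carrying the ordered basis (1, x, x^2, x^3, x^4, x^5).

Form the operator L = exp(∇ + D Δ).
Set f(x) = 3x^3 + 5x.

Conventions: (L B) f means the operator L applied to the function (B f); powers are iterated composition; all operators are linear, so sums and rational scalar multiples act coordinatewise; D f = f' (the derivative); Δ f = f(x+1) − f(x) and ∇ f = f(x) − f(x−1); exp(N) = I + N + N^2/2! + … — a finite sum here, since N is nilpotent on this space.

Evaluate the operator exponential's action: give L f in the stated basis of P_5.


order-1 term: 9x^2 + 9x + 17
order-2 term: 9x + 9
order-3 term: 3
the series for exp(∇ + D Δ) f terminates at order 3
exp(∇ + D Δ) f = 3x^3 + 9x^2 + 23x + 29

the image equals g(x) = 3x^3 + 9x^2 + 23x + 29


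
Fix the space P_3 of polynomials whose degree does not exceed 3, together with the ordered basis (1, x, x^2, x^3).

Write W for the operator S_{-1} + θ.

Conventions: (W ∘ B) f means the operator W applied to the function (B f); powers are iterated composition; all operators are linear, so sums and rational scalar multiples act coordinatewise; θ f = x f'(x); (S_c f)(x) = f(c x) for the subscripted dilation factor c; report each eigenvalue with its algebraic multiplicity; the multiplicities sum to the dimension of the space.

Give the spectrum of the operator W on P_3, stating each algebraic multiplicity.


image of 1: 1
image of x: 0
image of x^2: 3x^2
image of x^3: 2x^3
the matrix is upper triangular; its diagonal is (1, 0, 3, 2)
for a triangular matrix the eigenvalues are the diagonal entries, with algebraic multiplicity their repetition count

λ = 0 (multiplicity 1), λ = 1 (multiplicity 1), λ = 2 (multiplicity 1), λ = 3 (multiplicity 1)


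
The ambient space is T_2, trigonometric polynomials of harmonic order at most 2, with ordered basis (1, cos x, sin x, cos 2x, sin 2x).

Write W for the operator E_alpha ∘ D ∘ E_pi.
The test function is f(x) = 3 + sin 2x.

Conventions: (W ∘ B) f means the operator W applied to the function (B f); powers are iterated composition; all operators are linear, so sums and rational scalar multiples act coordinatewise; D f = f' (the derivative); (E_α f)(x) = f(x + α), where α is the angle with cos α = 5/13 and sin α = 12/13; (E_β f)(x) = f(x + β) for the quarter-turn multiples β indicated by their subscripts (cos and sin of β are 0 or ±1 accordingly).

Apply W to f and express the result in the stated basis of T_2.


the image equals g(x) = -(238/169)cos 2x - (240/169)sin 2x

E_pi f = 3 + sin 2x
D E_pi f = 2cos 2x
E_alpha D E_pi f = -(238/169)cos 2x - (240/169)sin 2x


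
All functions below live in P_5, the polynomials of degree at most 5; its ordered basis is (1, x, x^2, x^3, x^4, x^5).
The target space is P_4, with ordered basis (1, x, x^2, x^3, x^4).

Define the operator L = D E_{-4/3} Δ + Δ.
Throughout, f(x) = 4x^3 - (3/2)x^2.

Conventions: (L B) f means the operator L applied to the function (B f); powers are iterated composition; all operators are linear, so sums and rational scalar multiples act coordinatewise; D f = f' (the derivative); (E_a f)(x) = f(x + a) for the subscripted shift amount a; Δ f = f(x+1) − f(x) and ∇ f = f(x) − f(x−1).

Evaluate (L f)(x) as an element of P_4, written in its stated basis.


Δ f = 12x^2 + 9x + 5/2
E_{-4/3} Δ f = 12x^2 - 23x + 71/6
D E_{-4/3} Δ f = 24x - 23
Δ f = 12x^2 + 9x + 5/2
(D E_{-4/3} Δ + Δ) f = 12x^2 + 33x - 41/2

the image equals g(x) = 12x^2 + 33x - 41/2


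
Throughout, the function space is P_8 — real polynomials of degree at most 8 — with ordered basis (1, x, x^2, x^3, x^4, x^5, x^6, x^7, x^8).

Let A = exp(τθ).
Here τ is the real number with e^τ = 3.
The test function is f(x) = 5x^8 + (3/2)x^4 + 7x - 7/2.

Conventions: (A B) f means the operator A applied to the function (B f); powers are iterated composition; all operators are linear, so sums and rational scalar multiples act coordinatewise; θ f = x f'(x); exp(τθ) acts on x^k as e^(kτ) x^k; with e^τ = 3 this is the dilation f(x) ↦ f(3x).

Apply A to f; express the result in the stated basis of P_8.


g(x) = 32805x^8 + (243/2)x^4 + 21x - 7/2

exp(τθ) x^k = e^(kτ) x^k; with e^τ = 3 this sends x^k to 3^k x^k
x ↦ 3 x
x^4 ↦ 81 x^4
x^8 ↦ 6561 x^8
applying this coordinatewise to f: exp(τθ) f = 32805x^8 + (243/2)x^4 + 21x - 7/2


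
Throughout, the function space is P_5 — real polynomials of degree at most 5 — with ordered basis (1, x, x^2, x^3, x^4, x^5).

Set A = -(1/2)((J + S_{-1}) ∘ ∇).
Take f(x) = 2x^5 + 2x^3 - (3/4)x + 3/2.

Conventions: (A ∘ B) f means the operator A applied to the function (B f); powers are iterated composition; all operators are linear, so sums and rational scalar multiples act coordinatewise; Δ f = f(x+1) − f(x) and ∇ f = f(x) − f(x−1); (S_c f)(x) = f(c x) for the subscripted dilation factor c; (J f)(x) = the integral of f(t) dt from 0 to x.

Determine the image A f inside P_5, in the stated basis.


the result is g(x) = -x^5 - (5/2)x^4 - (43/3)x^3 - 9x^2 - (77/8)x - 13/8

∇ f = 10x^4 - 20x^3 + 26x^2 - 16x + 13/4
J ∇ f = 2x^5 - 5x^4 + (26/3)x^3 - 8x^2 + (13/4)x
S_{-1} ∇ f = 10x^4 + 20x^3 + 26x^2 + 16x + 13/4
(J + S_{-1}) ∇ f = 2x^5 + 5x^4 + (86/3)x^3 + 18x^2 + (77/4)x + 13/4
(-(1/2)((J + S_{-1}) ∘ ∇)) f = -x^5 - (5/2)x^4 - (43/3)x^3 - 9x^2 - (77/8)x - 13/8


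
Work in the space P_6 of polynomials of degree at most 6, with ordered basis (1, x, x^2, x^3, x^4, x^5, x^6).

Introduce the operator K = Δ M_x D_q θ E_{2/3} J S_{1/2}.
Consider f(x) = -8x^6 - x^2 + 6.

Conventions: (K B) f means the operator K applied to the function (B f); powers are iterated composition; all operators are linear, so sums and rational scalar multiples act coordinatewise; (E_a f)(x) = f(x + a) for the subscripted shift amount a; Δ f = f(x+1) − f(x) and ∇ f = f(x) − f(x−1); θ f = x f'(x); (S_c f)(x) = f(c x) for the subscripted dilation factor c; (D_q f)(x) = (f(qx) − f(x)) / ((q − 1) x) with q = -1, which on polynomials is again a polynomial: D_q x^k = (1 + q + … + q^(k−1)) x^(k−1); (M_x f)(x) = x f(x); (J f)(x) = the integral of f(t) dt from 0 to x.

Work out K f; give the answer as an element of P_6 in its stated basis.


S_{1/2} f = -(1/8)x^6 - (1/4)x^2 + 6
J S_{1/2} f = -(1/56)x^7 - (1/12)x^3 + 6x
E_{2/3} J S_{1/2} f = -(1/56)x^7 - (1/12)x^6 - (1/6)x^5 - (5/27)x^4 - (67/324)x^3 - (35/162)x^2 + (4285/729)x + 60842/15309
θ (E_{2/3} J S_{1/2}) f = -(1/8)x^7 - (1/2)x^6 - (5/6)x^5 - (20/27)x^4 - (67/108)x^3 - (35/81)x^2 + (4285/729)x
D_q θ (E_{2/3} J S_{1/2}) f = -(1/8)x^6 - (5/6)x^4 - (67/108)x^2 + 4285/729
M_x D_q θ (E_{2/3} J S_{1/2}) f = -(1/8)x^7 - (5/6)x^5 - (67/108)x^3 + (4285/729)x
Δ M_x D_q θ (E_{2/3} J S_{1/2}) f = -(7/8)x^6 - (21/8)x^5 - (205/24)x^4 - (305/24)x^3 - (923/72)x^2 - (497/72)x + 25073/5832

the result is g(x) = -(7/8)x^6 - (21/8)x^5 - (205/24)x^4 - (305/24)x^3 - (923/72)x^2 - (497/72)x + 25073/5832


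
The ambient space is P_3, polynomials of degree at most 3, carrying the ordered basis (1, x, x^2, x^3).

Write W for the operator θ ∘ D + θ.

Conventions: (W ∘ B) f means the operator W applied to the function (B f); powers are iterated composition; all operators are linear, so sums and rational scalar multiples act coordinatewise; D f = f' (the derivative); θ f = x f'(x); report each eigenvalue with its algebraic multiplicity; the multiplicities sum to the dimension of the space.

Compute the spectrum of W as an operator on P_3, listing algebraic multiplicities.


image of 1: 0
image of x: x
image of x^2: 2x^2 + 2x
image of x^3: 3x^3 + 6x^2
the matrix is upper triangular; its diagonal is (0, 1, 2, 3)
for a triangular matrix the eigenvalues are the diagonal entries, with algebraic multiplicity their repetition count

λ = 0 (multiplicity 1), λ = 1 (multiplicity 1), λ = 2 (multiplicity 1), λ = 3 (multiplicity 1)


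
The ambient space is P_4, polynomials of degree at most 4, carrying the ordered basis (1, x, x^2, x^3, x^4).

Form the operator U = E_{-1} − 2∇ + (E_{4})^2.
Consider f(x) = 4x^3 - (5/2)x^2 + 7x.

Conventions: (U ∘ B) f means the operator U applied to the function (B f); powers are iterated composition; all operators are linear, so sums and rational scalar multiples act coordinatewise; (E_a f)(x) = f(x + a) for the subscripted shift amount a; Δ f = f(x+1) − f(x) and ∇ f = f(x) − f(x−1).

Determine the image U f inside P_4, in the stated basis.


the result is g(x) = 8x^3 + 55x^2 + 793x + 3807/2

E_{-1} f = 4x^3 - (29/2)x^2 + 24x - 27/2
∇ f = 12x^2 - 17x + 27/2
(-2∇) f = -24x^2 + 34x - 27
E_{4} f = 4x^3 + (91/2)x^2 + 179x + 244
E_{4} E_{4} f = 4x^3 + (187/2)x^2 + 735x + 1944
(E_{-1} − 2∇ + (E_{4})^2) f = 8x^3 + 55x^2 + 793x + 3807/2


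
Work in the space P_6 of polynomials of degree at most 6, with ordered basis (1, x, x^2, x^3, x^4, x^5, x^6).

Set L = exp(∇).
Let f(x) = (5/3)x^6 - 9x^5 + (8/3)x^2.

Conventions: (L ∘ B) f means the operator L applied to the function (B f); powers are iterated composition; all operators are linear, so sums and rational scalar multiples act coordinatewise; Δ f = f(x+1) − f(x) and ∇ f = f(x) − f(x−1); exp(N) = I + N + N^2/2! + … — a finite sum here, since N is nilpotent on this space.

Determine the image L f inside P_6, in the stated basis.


g(x) = (5/3)x^6 + x^5 - 45x^4 - (100/3)x^3 + (353/3)x^2 - (59/3)x - 33

order-1 term: 10x^5 - 70x^4 + (370/3)x^3 - 115x^2 + (181/3)x - 40/3
order-2 term: 25x^4 - 190x^3 + 445x^2 - 465x + 568/3
order-3 term: (100/3)x^3 - 240x^2 + 520x - 375
order-4 term: 25x^2 - 145x + 595/3
order-5 term: 10x - 34
order-6 term: 5/3
the series for exp(∇) f terminates at order 6
exp(∇) f = (5/3)x^6 + x^5 - 45x^4 - (100/3)x^3 + (353/3)x^2 - (59/3)x - 33


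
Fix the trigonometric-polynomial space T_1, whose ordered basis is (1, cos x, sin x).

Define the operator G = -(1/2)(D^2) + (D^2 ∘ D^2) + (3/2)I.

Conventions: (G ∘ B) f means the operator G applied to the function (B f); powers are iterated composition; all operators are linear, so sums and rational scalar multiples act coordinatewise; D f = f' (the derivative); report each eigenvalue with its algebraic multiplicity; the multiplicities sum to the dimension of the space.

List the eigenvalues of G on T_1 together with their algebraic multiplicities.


image of 1: 3/2
image of cos x: 3cos x
image of sin x: 3sin x
the matrix is diagonal; its diagonal is (3/2, 3, 3)
for a triangular matrix the eigenvalues are the diagonal entries, with algebraic multiplicity their repetition count

λ = 3/2 (multiplicity 1), λ = 3 (multiplicity 2)


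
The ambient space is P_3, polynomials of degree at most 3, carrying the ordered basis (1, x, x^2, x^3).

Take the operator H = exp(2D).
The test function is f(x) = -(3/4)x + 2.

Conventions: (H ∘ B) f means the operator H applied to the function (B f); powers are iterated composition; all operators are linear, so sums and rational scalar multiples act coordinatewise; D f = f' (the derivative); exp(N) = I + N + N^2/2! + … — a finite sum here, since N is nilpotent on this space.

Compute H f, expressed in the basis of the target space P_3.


g(x) = -(3/4)x + 1/2

order-1 term: -3/2
the series for exp(2D) f terminates at order 1
exp(2D) f = -(3/4)x + 1/2


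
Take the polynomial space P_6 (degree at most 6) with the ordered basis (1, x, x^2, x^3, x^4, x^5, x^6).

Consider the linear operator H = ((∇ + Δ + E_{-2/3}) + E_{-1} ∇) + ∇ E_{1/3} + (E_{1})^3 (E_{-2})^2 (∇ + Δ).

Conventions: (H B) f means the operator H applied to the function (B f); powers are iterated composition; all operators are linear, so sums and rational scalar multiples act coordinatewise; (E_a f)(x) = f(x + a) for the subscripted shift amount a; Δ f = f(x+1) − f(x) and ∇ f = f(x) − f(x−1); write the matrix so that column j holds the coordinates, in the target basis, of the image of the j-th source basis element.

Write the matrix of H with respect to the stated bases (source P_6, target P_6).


image of 1: 1
image of x: x + 16/3
image of x^2: x^2 + (32/3)x - 62/9
image of x^3: x^3 + 16x^2 - (62/3)x + 460/27
image of x^4: x^4 + (64/3)x^3 - (124/3)x^2 + (1840/27)x - 2510/81
image of x^5: x^5 + (80/3)x^4 - (620/9)x^3 + (4600/27)x^2 - (12550/81)x + 15796/243
image of x^6: x^6 + 32x^5 - (310/3)x^4 + (9200/27)x^3 - (12550/27)x^2 + (31592/81)x - 92582/729
each image's coordinates form column j of the matrix

the matrix is [[1, 16/3, -62/9, 460/27, -2510/81, 15796/243, -92582/729]; [0, 1, 32/3, -62/3, 1840/27, -12550/81, 31592/81]; [0, 0, 1, 16, -124/3, 4600/27, -12550/27]; [0, 0, 0, 1, 64/3, -620/9, 9200/27]; [0, 0, 0, 0, 1, 80/3, -310/3]; [0, 0, 0, 0, 0, 1, 32]; [0, 0, 0, 0, 0, 0, 1]] (rows listed top to bottom)


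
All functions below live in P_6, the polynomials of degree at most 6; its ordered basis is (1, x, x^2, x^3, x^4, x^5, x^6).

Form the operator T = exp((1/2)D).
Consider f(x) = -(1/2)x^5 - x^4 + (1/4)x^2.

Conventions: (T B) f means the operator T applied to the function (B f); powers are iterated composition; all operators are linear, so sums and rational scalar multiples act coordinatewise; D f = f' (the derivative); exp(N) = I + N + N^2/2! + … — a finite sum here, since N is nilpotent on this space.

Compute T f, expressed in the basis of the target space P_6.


order-1 term: -(5/4)x^4 - 2x^3 + (1/4)x
order-2 term: -(5/4)x^3 - (3/2)x^2 + 1/16
order-3 term: -(5/8)x^2 - (1/2)x
order-4 term: -(5/32)x - 1/16
order-5 term: -1/64
the series for exp((1/2)D) f terminates at order 5
exp((1/2)D) f = -(1/2)x^5 - (9/4)x^4 - (13/4)x^3 - (15/8)x^2 - (13/32)x - 1/64

the result is g(x) = -(1/2)x^5 - (9/4)x^4 - (13/4)x^3 - (15/8)x^2 - (13/32)x - 1/64


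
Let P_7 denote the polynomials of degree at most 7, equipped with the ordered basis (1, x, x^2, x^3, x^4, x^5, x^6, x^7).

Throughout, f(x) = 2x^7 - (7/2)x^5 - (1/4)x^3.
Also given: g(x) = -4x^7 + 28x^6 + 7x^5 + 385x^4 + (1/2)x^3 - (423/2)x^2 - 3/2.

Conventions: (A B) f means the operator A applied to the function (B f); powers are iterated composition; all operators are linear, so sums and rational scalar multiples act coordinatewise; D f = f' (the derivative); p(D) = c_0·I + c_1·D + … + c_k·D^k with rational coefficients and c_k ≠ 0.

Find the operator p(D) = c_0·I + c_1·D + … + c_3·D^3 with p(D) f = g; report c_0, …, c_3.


D^0 f = 2x^7 - (7/2)x^5 - (1/4)x^3
D^1 f = 14x^6 - (35/2)x^4 - (3/4)x^2
D^2 f = 84x^5 - 70x^3 - (3/2)x
D^3 f = 420x^4 - 210x^2 - 3/2
matching coefficients of g against c_0 f + c_1 Df + … from the top degree down determines the c_i
solution: c_0 = -2, c_1 = 2, c_2 = 0, c_3 = 1

p(D) = -2·I + 2·D + D^3, i.e. c_0 = -2, c_1 = 2, c_2 = 0, c_3 = 1


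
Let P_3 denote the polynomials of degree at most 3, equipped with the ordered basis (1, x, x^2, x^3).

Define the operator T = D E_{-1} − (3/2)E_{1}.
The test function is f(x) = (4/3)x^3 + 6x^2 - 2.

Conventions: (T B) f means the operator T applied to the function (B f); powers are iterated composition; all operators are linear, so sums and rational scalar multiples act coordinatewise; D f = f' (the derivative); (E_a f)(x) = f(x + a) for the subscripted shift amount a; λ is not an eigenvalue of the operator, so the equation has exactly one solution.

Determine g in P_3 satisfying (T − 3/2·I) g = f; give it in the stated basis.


write g with unknown coordinates in the stated basis and equate coefficients in (T − 3/2·I) g = f
solving from the highest basis element down gives g = -(4/9)x^3 - (16/9)x^2 + (58/27)x + 175/81
check: T g = (2/3)x^3 + (10/3)x^2 + (29/9)x + 67/54
so T g − 3/2·g = (4/3)x^3 + 6x^2 - 2 = f ✓

g(x) = -(4/9)x^3 - (16/9)x^2 + (58/27)x + 175/81


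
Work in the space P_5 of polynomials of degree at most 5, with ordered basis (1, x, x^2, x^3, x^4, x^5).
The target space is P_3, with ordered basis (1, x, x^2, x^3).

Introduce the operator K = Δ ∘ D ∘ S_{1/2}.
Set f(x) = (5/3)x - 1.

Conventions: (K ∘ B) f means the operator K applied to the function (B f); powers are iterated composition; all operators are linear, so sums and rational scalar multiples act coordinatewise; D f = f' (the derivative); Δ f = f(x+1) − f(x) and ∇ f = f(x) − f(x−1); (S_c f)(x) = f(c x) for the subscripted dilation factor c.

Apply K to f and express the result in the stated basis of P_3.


the image equals g(x) = 0

S_{1/2} f = (5/6)x - 1
D S_{1/2} f = 5/6
Δ D S_{1/2} f = 0


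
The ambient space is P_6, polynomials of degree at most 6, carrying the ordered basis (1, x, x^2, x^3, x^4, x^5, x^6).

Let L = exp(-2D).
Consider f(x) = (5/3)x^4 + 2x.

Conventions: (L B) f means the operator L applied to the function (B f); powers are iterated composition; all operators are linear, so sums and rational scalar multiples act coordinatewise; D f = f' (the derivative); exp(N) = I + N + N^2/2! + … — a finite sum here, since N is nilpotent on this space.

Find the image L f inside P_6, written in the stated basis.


the image equals g(x) = (5/3)x^4 - (40/3)x^3 + 40x^2 - (154/3)x + 68/3

order-1 term: -(40/3)x^3 - 4
order-2 term: 40x^2
order-3 term: -(160/3)x
order-4 term: 80/3
the series for exp(-2D) f terminates at order 4
exp(-2D) f = (5/3)x^4 - (40/3)x^3 + 40x^2 - (154/3)x + 68/3


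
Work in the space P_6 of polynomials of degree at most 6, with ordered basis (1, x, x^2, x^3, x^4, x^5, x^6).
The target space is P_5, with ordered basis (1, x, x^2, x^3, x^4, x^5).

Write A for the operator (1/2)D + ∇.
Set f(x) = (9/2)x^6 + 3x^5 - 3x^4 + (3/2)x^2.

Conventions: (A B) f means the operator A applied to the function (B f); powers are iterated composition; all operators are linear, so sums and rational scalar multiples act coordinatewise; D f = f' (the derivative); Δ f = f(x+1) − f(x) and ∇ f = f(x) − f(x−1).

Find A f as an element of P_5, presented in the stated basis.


the image equals g(x) = (81/2)x^5 - 45x^4 + 42x^3 - (39/2)x^2 + (9/2)x

D f = 27x^5 + 15x^4 - 12x^3 + 3x
((1/2)D) f = (27/2)x^5 + (15/2)x^4 - 6x^3 + (3/2)x
∇ f = 27x^5 - (105/2)x^4 + 48x^3 - (39/2)x^2 + 3x
((1/2)D + ∇) f = (81/2)x^5 - 45x^4 + 42x^3 - (39/2)x^2 + (9/2)x


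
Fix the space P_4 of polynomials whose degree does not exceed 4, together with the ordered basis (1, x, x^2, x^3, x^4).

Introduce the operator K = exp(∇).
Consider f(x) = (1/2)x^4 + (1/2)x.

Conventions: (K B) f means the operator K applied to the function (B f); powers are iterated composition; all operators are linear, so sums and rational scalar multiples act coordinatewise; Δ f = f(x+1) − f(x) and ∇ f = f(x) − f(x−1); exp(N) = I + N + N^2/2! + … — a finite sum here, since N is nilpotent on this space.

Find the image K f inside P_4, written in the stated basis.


order-1 term: 2x^3 - 3x^2 + 2x
order-2 term: 3x^2 - 6x + 7/2
order-3 term: 2x - 3
order-4 term: 1/2
the series for exp(∇) f terminates at order 4
exp(∇) f = (1/2)x^4 + 2x^3 - (3/2)x + 1

the image equals g(x) = (1/2)x^4 + 2x^3 - (3/2)x + 1


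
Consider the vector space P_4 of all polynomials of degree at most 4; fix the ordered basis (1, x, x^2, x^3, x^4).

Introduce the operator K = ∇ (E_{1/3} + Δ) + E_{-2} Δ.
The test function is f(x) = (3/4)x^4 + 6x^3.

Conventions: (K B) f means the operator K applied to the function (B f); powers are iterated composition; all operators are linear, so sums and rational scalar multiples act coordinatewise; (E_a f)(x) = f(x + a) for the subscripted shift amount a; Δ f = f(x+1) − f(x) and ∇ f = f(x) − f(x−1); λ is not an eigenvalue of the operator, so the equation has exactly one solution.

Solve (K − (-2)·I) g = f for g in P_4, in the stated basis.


the result is g(x) = (3/8)x^4 + (3/2)x^3 - 3x^2 + (7/2)x - 307/36

write g with unknown coordinates in the stated basis and equate coefficients in (K − (-2)·I) g = f
solving from the highest basis element down gives g = (3/8)x^4 + (3/2)x^3 - 3x^2 + (7/2)x - 307/36
check: K g = 3x^3 + 6x^2 - 7x + 307/18
so K g − (-2)·g = (3/4)x^4 + 6x^3 = f ✓


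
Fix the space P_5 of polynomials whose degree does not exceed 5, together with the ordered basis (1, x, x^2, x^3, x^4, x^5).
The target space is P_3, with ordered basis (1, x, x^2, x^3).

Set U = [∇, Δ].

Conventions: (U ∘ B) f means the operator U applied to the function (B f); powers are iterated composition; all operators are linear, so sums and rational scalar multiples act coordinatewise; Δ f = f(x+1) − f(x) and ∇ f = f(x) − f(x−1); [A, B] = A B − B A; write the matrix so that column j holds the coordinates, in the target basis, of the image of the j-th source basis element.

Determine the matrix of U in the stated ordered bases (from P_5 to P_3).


the matrix is [[0, 0, 0, 0, 0, 0]; [0, 0, 0, 0, 0, 0]; [0, 0, 0, 0, 0, 0]; [0, 0, 0, 0, 0, 0]] (rows listed top to bottom)

image of 1: 0
image of x: 0
image of x^2: 0
image of x^3: 0
image of x^4: 0
image of x^5: 0
each image's coordinates form column j of the matrix


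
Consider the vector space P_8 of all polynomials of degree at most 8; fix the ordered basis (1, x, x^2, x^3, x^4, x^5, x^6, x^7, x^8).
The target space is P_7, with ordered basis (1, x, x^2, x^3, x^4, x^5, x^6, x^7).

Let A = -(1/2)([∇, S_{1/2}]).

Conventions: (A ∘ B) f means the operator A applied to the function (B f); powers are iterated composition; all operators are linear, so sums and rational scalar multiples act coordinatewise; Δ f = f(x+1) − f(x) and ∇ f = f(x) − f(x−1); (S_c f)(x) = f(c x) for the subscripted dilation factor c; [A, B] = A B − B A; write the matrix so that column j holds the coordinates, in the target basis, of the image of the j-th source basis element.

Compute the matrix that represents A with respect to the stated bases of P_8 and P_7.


image of 1: 0
image of x: 1/4
image of x^2: (1/4)x - 3/8
image of x^3: (3/16)x^2 - (9/16)x + 7/16
image of x^4: (1/8)x^3 - (9/16)x^2 + (7/8)x - 15/32
image of x^5: (5/64)x^4 - (15/32)x^3 + (35/32)x^2 - (75/64)x + 31/64
image of x^6: (3/64)x^5 - (45/128)x^4 + (35/32)x^3 - (225/128)x^2 + (93/64)x - 63/128
image of x^7: (7/256)x^6 - (63/256)x^5 + (245/256)x^4 - (525/256)x^3 + (651/256)x^2 - (441/256)x + 127/256
image of x^8: (1/64)x^7 - (21/128)x^6 + (49/64)x^5 - (525/256)x^4 + (217/64)x^3 - (441/128)x^2 + (127/64)x - 255/512
each image's coordinates form column j of the matrix

the matrix is [[0, 1/4, -3/8, 7/16, -15/32, 31/64, -63/128, 127/256, -255/512]; [0, 0, 1/4, -9/16, 7/8, -75/64, 93/64, -441/256, 127/64]; [0, 0, 0, 3/16, -9/16, 35/32, -225/128, 651/256, -441/128]; [0, 0, 0, 0, 1/8, -15/32, 35/32, -525/256, 217/64]; [0, 0, 0, 0, 0, 5/64, -45/128, 245/256, -525/256]; [0, 0, 0, 0, 0, 0, 3/64, -63/256, 49/64]; [0, 0, 0, 0, 0, 0, 0, 7/256, -21/128]; [0, 0, 0, 0, 0, 0, 0, 0, 1/64]] (rows listed top to bottom)


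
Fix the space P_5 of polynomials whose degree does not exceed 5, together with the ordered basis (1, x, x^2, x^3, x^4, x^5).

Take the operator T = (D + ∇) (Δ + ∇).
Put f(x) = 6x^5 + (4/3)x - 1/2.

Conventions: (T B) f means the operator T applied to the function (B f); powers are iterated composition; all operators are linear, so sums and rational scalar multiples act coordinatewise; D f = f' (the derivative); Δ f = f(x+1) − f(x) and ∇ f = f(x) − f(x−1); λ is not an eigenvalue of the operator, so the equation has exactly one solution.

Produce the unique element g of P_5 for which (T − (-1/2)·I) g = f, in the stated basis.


write g with unknown coordinates in the stated basis and equate coefficients in (T − (-1/2)·I) g = f
solving from the highest basis element down gives g = 12x^5 - 1920x^3 + 1440x^2 + (267848/3)x - 45361
check: T g = 960x^3 - 720x^2 - 44640x + 22680
so T g − (-1/2)·g = 6x^5 + (4/3)x - 1/2 = f ✓

g(x) = 12x^5 - 1920x^3 + 1440x^2 + (267848/3)x - 45361


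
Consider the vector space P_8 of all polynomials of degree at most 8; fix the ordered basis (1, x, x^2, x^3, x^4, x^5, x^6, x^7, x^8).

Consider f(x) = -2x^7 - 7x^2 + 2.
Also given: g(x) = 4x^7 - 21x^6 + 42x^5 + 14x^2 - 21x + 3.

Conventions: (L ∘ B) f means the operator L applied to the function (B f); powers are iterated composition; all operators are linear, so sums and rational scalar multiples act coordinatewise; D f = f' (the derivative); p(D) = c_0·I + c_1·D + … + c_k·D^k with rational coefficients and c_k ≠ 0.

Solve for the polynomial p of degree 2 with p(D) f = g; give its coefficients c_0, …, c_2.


c_0 = -2, c_1 = 3/2, c_2 = -1/2

D^0 f = -2x^7 - 7x^2 + 2
D^1 f = -14x^6 - 14x
D^2 f = -84x^5 - 14
matching coefficients of g against c_0 f + c_1 Df + … from the top degree down determines the c_i
solution: c_0 = -2, c_1 = 3/2, c_2 = -1/2


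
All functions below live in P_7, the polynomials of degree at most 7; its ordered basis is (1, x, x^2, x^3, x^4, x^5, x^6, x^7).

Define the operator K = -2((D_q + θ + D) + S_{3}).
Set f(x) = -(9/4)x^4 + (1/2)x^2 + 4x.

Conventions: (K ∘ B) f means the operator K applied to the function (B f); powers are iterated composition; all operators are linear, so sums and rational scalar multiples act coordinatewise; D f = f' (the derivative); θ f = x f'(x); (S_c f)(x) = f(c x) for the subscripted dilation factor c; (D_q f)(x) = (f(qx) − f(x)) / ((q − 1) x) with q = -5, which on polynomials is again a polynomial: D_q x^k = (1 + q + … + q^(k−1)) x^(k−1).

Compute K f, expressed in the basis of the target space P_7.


D_q f = 234x^3 - 2x + 4
θ f = -9x^4 + x^2 + 4x
D f = -9x^3 + x + 4
(D_q + θ + D) f = -9x^4 + 225x^3 + x^2 + 3x + 8
S_{3} f = -(729/4)x^4 + (9/2)x^2 + 12x
((D_q + θ + D) + S_{3}) f = -(765/4)x^4 + 225x^3 + (11/2)x^2 + 15x + 8
(-2((D_q + θ + D) + S_{3})) f = (765/2)x^4 - 450x^3 - 11x^2 - 30x - 16

the result is g(x) = (765/2)x^4 - 450x^3 - 11x^2 - 30x - 16


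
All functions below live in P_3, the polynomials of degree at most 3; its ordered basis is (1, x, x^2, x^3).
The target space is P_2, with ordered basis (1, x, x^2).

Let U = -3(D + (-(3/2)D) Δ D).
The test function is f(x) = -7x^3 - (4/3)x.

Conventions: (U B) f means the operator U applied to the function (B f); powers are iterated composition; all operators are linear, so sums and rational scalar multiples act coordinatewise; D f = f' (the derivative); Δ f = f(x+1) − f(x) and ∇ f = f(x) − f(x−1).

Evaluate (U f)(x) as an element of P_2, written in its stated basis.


D f = -21x^2 - 4/3
D f = -21x^2 - 4/3
Δ D f = -42x - 21
D (Δ D) f = -42
(-(3/2)D) (Δ D) f = 63
(D + (-(3/2)D) Δ D) f = -21x^2 + 185/3
(-3(D + (-(3/2)D) Δ D)) f = 63x^2 - 185

g(x) = 63x^2 - 185


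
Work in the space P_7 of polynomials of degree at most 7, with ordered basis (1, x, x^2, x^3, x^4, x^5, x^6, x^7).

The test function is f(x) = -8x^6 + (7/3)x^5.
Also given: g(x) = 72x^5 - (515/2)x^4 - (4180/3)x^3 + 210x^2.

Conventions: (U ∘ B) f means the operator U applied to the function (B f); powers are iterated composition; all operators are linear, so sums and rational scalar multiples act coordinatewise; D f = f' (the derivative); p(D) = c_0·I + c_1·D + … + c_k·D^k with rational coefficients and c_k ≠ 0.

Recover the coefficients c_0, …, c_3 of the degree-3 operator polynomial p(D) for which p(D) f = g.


D^0 f = -8x^6 + (7/3)x^5
D^1 f = -48x^5 + (35/3)x^4
D^2 f = -240x^4 + (140/3)x^3
D^3 f = -960x^3 + 140x^2
matching coefficients of g against c_0 f + c_1 Df + … from the top degree down determines the c_i
solution: c_0 = 0, c_1 = -3/2, c_2 = 1, c_3 = 3/2

c_0 = 0, c_1 = -3/2, c_2 = 1, c_3 = 3/2


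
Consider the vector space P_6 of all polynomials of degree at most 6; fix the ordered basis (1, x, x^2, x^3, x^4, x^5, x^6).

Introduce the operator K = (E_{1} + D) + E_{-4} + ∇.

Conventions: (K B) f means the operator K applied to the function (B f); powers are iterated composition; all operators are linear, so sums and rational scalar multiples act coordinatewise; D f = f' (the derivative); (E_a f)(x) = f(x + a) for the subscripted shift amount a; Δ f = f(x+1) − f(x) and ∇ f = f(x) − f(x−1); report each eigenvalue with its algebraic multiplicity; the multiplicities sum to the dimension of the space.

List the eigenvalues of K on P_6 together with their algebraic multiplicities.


image of 1: 2
image of x: 2x - 1
image of x^2: 2x^2 - 2x + 16
image of x^3: 2x^3 - 3x^2 + 48x - 62
image of x^4: 2x^4 - 4x^3 + 96x^2 - 248x + 256
image of x^5: 2x^5 - 5x^4 + 160x^3 - 620x^2 + 1280x - 1022
image of x^6: 2x^6 - 6x^5 + 240x^4 - 1240x^3 + 3840x^2 - 6132x + 4096
the matrix is upper triangular; its diagonal is (2, 2, 2, 2, 2, 2, 2)
for a triangular matrix the eigenvalues are the diagonal entries, with algebraic multiplicity their repetition count

λ = 2 (multiplicity 7)


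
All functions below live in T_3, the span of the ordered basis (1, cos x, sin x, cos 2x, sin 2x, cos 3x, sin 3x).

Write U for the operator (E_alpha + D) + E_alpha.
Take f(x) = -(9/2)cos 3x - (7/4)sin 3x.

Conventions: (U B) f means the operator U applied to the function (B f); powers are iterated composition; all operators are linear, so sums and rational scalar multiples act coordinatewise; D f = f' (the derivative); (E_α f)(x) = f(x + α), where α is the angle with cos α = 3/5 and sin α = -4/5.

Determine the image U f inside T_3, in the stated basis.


E_alpha f = (1207/250)cos 3x + (27/500)sin 3x
D f = -(21/4)cos 3x + (27/2)sin 3x
(E_alpha + D) f = -(211/500)cos 3x + (6777/500)sin 3x
E_alpha f = (1207/250)cos 3x + (27/500)sin 3x
((E_alpha + D) + E_alpha) f = (2203/500)cos 3x + (1701/125)sin 3x

the image equals g(x) = (2203/500)cos 3x + (1701/125)sin 3x


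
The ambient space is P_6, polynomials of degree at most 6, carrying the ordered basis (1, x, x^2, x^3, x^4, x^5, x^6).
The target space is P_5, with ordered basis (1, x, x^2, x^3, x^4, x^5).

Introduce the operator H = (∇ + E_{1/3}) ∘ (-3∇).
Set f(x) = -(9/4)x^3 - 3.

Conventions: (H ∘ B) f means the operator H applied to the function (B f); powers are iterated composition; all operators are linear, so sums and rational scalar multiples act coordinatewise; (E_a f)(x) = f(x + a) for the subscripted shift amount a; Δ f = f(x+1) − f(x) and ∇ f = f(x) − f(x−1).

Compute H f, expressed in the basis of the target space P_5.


∇ f = -(27/4)x^2 + (27/4)x - 9/4
(-3∇) f = (81/4)x^2 - (81/4)x + 27/4
∇ (-3∇) f = (81/2)x - 81/2
E_{1/3} (-3∇) f = (81/4)x^2 - (27/4)x + 9/4
(∇ + E_{1/3}) (-3∇) f = (81/4)x^2 + (135/4)x - 153/4

g(x) = (81/4)x^2 + (135/4)x - 153/4


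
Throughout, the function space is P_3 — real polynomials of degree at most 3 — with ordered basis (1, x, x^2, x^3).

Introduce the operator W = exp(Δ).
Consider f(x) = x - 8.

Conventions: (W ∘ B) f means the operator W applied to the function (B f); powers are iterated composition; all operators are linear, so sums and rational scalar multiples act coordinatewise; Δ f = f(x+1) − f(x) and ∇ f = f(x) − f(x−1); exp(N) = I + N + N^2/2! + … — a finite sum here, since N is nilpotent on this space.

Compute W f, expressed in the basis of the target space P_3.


order-1 term: 1
the series for exp(Δ) f terminates at order 1
exp(Δ) f = x - 7

the image equals g(x) = x - 7


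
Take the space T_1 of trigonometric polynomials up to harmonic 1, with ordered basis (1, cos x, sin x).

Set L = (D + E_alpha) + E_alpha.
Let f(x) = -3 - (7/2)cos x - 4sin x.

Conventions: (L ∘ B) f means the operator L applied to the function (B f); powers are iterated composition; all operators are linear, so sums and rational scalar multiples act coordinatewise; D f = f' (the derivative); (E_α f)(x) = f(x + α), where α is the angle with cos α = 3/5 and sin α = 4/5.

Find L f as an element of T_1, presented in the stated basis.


D f = -4cos x + (7/2)sin x
E_alpha f = -3 - (53/10)cos x + (2/5)sin x
(D + E_alpha) f = -3 - (93/10)cos x + (39/10)sin x
E_alpha f = -3 - (53/10)cos x + (2/5)sin x
((D + E_alpha) + E_alpha) f = -6 - (73/5)cos x + (43/10)sin x

the image equals g(x) = -6 - (73/5)cos x + (43/10)sin x


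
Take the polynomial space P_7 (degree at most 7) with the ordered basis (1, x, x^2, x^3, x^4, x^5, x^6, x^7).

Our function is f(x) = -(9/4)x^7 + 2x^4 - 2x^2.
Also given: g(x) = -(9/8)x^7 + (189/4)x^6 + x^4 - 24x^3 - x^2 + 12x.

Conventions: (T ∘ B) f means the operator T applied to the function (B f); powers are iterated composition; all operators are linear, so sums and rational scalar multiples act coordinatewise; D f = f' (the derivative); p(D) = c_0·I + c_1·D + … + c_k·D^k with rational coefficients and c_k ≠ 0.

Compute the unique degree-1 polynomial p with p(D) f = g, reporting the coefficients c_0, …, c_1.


D^0 f = -(9/4)x^7 + 2x^4 - 2x^2
D^1 f = -(63/4)x^6 + 8x^3 - 4x
matching coefficients of g against c_0 f + c_1 Df + … from the top degree down determines the c_i
solution: c_0 = 1/2, c_1 = -3

p(D) = (1/2)·I − 3·D, i.e. c_0 = 1/2, c_1 = -3


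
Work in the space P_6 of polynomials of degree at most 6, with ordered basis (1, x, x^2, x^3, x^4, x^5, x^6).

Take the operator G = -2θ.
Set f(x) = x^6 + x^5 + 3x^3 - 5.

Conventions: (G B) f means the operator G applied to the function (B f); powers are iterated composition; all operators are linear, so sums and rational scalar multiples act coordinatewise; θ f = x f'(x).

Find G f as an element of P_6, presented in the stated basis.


θ f = 6x^6 + 5x^5 + 9x^3
(-2θ) f = -12x^6 - 10x^5 - 18x^3

the result is g(x) = -12x^6 - 10x^5 - 18x^3


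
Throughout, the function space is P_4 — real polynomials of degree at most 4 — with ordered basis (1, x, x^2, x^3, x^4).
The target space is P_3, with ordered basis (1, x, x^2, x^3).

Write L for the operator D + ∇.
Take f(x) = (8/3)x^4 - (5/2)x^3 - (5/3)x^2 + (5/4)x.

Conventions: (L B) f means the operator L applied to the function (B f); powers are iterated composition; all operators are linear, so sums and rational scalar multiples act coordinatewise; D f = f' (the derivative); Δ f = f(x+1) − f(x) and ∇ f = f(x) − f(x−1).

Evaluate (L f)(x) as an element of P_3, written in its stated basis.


the image equals g(x) = (64/3)x^3 - 31x^2 + (23/2)x - 1

D f = (32/3)x^3 - (15/2)x^2 - (10/3)x + 5/4
∇ f = (32/3)x^3 - (47/2)x^2 + (89/6)x - 9/4
(D + ∇) f = (64/3)x^3 - 31x^2 + (23/2)x - 1
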